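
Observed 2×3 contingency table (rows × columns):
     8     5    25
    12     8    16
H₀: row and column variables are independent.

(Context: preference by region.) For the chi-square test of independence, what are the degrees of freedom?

degrees of freedom = 2

df = (r−1)(c−1) = (2−1)·(3−1) = 2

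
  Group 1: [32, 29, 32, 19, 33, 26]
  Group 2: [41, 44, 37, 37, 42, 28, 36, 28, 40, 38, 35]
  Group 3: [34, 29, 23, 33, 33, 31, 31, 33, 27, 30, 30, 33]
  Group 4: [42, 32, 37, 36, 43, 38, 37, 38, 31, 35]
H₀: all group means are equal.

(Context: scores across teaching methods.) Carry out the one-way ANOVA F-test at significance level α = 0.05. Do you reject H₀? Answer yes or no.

reject H₀: yes

Group means [28.50, 36.91, 30.58, 36.90], grand mean 33.667
SSB = Σnᵢ(x̄ᵢ−x̄)² = 494.441; SSW = ΣΣ(x−x̄ᵢ)² = 646.226
MSB = 494.441/3 = 164.8136; MSW = 646.226/35 = 18.4636
F = MSB/MSW = 8.9264
df = (3, 35)
p-value (upper-tail) = 0.00016
At α=0.05: p < α → reject H₀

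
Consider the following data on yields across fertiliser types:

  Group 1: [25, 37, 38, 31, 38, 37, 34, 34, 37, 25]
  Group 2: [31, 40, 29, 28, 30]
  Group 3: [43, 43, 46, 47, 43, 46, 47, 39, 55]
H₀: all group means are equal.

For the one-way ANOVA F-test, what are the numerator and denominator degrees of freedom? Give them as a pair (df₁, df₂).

degrees of freedom = [2, 21]

k = 3 groups, N = 24 total
df = (k−1, N−k) = (3−1, 24−3) = (2, 21)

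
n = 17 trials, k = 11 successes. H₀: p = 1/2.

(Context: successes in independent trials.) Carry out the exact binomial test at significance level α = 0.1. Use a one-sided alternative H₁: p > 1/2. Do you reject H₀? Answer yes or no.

Exact binomial: n=17, k=11, p₀=1/2=0.5000
P(X≥11) from Σ C(n,i)·p₀^i·(1−p₀)^(n−i)
p-value (one-sided, H₁ greater) = 0.16615
At α=0.1: p ≥ α → fail to reject H₀

reject H₀: no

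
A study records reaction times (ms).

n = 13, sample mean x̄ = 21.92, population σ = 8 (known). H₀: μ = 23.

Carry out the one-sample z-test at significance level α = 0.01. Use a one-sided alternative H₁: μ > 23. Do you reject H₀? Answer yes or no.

SE = σ/√n = 8/√13 = 2.2188
z = (x̄−μ₀)/SE = (21.92−23)/2.2188 = -0.4867
p-value (one-sided, H₁ greater) = 0.68678
At α=0.01: p ≥ α → fail to reject H₀

reject H₀: no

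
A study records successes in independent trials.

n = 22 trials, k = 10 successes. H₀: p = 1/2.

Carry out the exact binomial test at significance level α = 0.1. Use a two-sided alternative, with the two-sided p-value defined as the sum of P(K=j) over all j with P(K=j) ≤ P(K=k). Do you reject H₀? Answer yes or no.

reject H₀: no

Exact binomial: n=22, k=10, p₀=1/2=0.5000
P(X=j) = C(n,j)·p₀^j·(1−p₀)^(n−j); p = Σ P(X=j) over j with P(X=j) ≤ P(X=10)
p-value (two-sided) = 0.83181
At α=0.1: p ≥ α → fail to reject H₀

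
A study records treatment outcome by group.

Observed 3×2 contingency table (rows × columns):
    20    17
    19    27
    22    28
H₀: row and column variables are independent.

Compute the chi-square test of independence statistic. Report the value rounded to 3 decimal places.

test statistic = 1.455

Row totals [37, 46, 50], col totals [61, 72], n=133
χ² = (20−16.97)²/16.97 + (17−20.03)²/20.03 + (19−21.10)²/21.10 + (27−24.90)²/24.90 + (22−22.93)²/22.93 + (28−27.07)²/27.07 = 1.4547
df = 2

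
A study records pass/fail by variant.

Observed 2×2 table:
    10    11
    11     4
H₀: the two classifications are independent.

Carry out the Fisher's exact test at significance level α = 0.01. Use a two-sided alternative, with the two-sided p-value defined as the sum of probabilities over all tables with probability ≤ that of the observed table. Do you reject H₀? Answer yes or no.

Margins: r₁=21, r₂=15, c₁=21, c₂=15, n=36
p_obs = C(21,10)·C(15,11)/C(36,21); sum pmf over tables with pmf ≤ p_obs
p-value (two-sided) = 0.17598
At α=0.01: p ≥ α → fail to reject H₀

reject H₀: no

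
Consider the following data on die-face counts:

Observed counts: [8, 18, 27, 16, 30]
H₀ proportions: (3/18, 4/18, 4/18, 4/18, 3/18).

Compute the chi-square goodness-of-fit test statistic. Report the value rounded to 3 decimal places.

test statistic = 18.924

n = 99; E_i = n·p_i = [16.50, 22.00, 22.00, 22.00, 16.50]
χ² = (8−16.50)²/16.50 + (18−22.00)²/22.00 + (27−22.00)²/22.00 + (16−22.00)²/22.00 + (30−16.50)²/16.50 = 18.9242
df = 4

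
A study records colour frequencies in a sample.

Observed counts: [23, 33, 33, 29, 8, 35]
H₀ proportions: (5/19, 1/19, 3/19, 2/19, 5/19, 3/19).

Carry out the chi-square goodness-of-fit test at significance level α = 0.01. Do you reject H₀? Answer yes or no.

n = 161; E_i = n·p_i = [42.37, 8.47, 25.42, 16.95, 42.37, 25.42]
χ² = (23−42.37)²/42.37 + (33−8.47)²/8.47 + (33−25.42)²/25.42 + (29−16.95)²/16.95 + (8−42.37)²/42.37 + (35−25.42)²/25.42 = 122.1629
df = 5
p-value (upper-tail) = 0.00000
At α=0.01: p < α → reject H₀

reject H₀: yes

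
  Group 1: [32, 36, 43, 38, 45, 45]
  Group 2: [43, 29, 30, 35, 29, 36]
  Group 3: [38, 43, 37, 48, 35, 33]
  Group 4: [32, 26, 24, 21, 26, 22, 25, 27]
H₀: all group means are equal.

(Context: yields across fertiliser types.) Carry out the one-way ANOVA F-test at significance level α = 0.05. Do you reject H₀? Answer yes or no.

reject H₀: yes

Group means [39.83, 33.67, 39.00, 25.38], grand mean 33.769
SSB = Σnᵢ(x̄ᵢ−x̄)² = 948.574; SSW = ΣΣ(x−x̄ᵢ)² = 528.042
MSB = 948.574/3 = 316.1912; MSW = 528.042/22 = 24.0019
F = MSB/MSW = 13.1736
df = (3, 22)
p-value (upper-tail) = 0.00004
At α=0.05: p < α → reject H₀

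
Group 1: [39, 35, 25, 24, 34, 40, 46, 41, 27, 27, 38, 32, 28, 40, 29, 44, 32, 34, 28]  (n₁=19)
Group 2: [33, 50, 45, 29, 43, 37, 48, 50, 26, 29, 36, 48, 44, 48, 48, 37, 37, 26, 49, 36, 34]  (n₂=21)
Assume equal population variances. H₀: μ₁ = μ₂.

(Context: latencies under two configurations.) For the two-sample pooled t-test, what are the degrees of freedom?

degrees of freedom = 38

df = n₁ + n₂ − 2 = 19 + 21 − 2 = 38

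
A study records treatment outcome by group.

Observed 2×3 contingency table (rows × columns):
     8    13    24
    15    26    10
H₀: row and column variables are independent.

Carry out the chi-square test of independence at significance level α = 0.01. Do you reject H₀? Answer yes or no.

reject H₀: yes

Row totals [45, 51], col totals [23, 39, 34], n=96
χ² = (8−10.78)²/10.78 + (13−18.28)²/18.28 + (24−15.94)²/15.94 + (15−12.22)²/12.22 + (26−20.72)²/20.72 + (10−18.06)²/18.06 = 11.9000
df = 2
p-value (upper-tail) = 0.00261
At α=0.01: p < α → reject H₀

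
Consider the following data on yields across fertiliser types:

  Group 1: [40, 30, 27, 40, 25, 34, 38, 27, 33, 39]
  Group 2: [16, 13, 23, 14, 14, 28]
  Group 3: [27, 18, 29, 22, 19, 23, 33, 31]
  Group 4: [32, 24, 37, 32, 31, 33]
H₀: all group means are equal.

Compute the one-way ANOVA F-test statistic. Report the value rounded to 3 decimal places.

test statistic = 11.012

Group means [33.30, 18.00, 25.25, 31.50], grand mean 27.733
SSB = Σnᵢ(x̄ᵢ−x̄)² = 1012.767; SSW = ΣΣ(x−x̄ᵢ)² = 797.100
MSB = 1012.767/3 = 337.5889; MSW = 797.100/26 = 30.6577
F = MSB/MSW = 11.0116
df = (3, 26)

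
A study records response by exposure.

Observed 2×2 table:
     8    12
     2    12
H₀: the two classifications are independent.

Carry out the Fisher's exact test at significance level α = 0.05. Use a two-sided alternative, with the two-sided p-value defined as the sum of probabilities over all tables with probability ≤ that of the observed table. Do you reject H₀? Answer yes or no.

reject H₀: no

Margins: r₁=20, r₂=14, c₁=10, c₂=24, n=34
p_obs = C(20,8)·C(14,2)/C(34,10); sum pmf over tables with pmf ≤ p_obs
p-value (two-sided) = 0.14126
At α=0.05: p ≥ α → fail to reject H₀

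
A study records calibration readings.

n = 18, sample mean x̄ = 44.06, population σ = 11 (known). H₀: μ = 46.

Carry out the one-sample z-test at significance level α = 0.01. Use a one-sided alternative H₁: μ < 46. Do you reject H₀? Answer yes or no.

reject H₀: no

SE = σ/√n = 11/√18 = 2.5927
z = (x̄−μ₀)/SE = (44.06−46)/2.5927 = -0.7482
p-value (one-sided, H₁ less) = 0.22716
At α=0.01: p ≥ α → fail to reject H₀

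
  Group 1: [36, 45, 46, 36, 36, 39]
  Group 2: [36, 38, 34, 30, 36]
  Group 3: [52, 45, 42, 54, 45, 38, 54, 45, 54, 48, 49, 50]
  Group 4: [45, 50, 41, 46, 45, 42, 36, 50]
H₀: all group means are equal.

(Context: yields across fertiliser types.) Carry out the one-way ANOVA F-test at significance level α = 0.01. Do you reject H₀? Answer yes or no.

reject H₀: yes

Group means [39.67, 34.80, 48.00, 44.38], grand mean 43.323
SSB = Σnᵢ(x̄ᵢ−x̄)² = 714.766; SSW = ΣΣ(x−x̄ᵢ)² = 592.008
MSB = 714.766/3 = 238.2553; MSW = 592.008/27 = 21.9262
F = MSB/MSW = 10.8662
df = (3, 27)
p-value (upper-tail) = 0.00007
At α=0.01: p < α → reject H₀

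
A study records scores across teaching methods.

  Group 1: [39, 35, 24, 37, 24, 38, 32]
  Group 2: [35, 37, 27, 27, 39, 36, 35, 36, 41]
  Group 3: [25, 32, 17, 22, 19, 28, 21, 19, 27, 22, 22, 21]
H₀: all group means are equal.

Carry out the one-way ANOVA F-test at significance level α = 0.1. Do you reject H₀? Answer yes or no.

reject H₀: yes

Group means [32.71, 34.78, 22.92], grand mean 29.179
SSB = Σnᵢ(x̄ᵢ−x̄)² = 840.206; SSW = ΣΣ(x−x̄ᵢ)² = 633.901
MSB = 840.206/2 = 420.1032; MSW = 633.901/25 = 25.3560
F = MSB/MSW = 16.5682
df = (2, 25)
p-value (upper-tail) = 0.00003
At α=0.1: p < α → reject H₀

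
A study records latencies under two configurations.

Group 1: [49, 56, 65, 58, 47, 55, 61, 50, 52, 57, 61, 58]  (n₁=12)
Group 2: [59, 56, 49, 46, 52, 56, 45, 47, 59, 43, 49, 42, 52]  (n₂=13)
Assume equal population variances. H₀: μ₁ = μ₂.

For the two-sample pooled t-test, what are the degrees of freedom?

df = n₁ + n₂ − 2 = 12 + 13 − 2 = 23

degrees of freedom = 23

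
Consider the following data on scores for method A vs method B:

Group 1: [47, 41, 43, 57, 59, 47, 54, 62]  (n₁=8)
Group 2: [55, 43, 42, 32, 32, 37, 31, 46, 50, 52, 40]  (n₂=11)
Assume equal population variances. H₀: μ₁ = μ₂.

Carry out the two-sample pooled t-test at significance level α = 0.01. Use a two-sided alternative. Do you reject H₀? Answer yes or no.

reject H₀: no

x̄₁=51.250, s₁=7.797, n₁=8
x̄₂=41.818, s₂=8.364, n₂=11
s_p² = [7·7.797² + 10·8.364²]/17 = 66.1845
SE = √(s_p²·(1/8+1/11)) = 3.7802
t = (51.250−41.818)/3.7802 = 2.4951
df = 17
p-value (two-sided) = 0.02318
At α=0.01: p ≥ α → fail to reject H₀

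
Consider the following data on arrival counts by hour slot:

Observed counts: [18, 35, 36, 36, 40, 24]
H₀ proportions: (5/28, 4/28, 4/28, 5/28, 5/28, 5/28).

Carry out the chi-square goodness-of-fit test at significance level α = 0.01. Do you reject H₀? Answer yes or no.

n = 189; E_i = n·p_i = [33.75, 27.00, 27.00, 33.75, 33.75, 33.75]
χ² = (18−33.75)²/33.75 + (35−27.00)²/27.00 + (36−27.00)²/27.00 + (36−33.75)²/33.75 + (40−33.75)²/33.75 + (24−33.75)²/33.75 = 16.8444
df = 5
p-value (upper-tail) = 0.00480
At α=0.01: p < α → reject H₀

reject H₀: yes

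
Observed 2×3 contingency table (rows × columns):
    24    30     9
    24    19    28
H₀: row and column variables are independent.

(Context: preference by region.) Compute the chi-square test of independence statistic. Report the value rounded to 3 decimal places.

Row totals [63, 71], col totals [48, 49, 37], n=134
χ² = (24−22.57)²/22.57 + (30−23.04)²/23.04 + (9−17.40)²/17.40 + (24−25.43)²/25.43 + (19−25.96)²/25.96 + (28−19.60)²/19.60 = 11.7906
df = 2

test statistic = 11.791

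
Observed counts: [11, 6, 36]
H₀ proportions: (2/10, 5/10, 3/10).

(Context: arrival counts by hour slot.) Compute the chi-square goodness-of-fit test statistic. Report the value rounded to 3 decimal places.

test statistic = 41.283

n = 53; E_i = n·p_i = [10.60, 26.50, 15.90]
χ² = (11−10.60)²/10.60 + (6−26.50)²/26.50 + (36−15.90)²/15.90 = 41.2830
df = 2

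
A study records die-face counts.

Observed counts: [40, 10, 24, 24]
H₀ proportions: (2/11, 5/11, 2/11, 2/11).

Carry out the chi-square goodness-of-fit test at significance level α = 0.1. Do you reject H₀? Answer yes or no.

n = 98; E_i = n·p_i = [17.82, 44.55, 17.82, 17.82]
χ² = (40−17.82)²/17.82 + (10−44.55)²/44.55 + (24−17.82)²/17.82 + (24−17.82)²/17.82 = 58.6939
df = 3
p-value (upper-tail) = 0.00000
At α=0.1: p < α → reject H₀

reject H₀: yes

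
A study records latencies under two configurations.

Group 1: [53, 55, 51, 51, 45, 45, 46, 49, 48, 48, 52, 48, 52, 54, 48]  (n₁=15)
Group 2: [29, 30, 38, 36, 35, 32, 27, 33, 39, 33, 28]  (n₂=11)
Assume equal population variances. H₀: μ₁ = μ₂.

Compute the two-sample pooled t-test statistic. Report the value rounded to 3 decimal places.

test statistic = 12.039

x̄₁=49.667, s₁=3.177, n₁=15
x̄₂=32.727, s₂=4.002, n₂=11
s_p² = [14·3.177² + 10·4.002²]/24 = 12.5631
SE = √(s_p²·(1/15+1/11)) = 1.4070
t = (49.667−32.727)/1.4070 = 12.0394
df = 24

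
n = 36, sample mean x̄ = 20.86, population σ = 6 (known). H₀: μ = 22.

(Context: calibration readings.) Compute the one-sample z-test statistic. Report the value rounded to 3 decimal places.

test statistic = -1.140

SE = σ/√n = 6/√36 = 1.0000
z = (x̄−μ₀)/SE = (20.86−22)/1.0000 = -1.1400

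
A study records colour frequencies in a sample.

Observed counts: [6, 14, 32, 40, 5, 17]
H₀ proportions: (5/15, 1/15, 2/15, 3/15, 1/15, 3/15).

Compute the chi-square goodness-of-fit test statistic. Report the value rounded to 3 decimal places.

test statistic = 66.246

n = 114; E_i = n·p_i = [38.00, 7.60, 15.20, 22.80, 7.60, 22.80]
χ² = (6−38.00)²/38.00 + (14−7.60)²/7.60 + (32−15.20)²/15.20 + (40−22.80)²/22.80 + (5−7.60)²/7.60 + (17−22.80)²/22.80 = 66.2456
df = 5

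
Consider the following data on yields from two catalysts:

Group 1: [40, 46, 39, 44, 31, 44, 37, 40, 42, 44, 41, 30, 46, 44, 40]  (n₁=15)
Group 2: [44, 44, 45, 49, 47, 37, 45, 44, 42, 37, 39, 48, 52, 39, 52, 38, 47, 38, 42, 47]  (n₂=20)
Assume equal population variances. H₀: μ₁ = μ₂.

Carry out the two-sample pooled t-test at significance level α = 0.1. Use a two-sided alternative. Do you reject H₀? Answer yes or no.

x̄₁=40.533, s₁=4.838, n₁=15
x̄₂=43.800, s₂=4.731, n₂=20
s_p² = [14·4.838² + 19·4.731²]/33 = 22.8162
SE = √(s_p²·(1/15+1/20)) = 1.6315
t = (40.533−43.800)/1.6315 = -2.0022
df = 33
p-value (two-sided) = 0.05354
At α=0.1: p < α → reject H₀

reject H₀: yes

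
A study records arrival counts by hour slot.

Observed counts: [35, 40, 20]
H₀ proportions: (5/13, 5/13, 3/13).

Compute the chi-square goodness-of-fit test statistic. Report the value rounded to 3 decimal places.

test statistic = 0.561

n = 95; E_i = n·p_i = [36.54, 36.54, 21.92]
χ² = (35−36.54)²/36.54 + (40−36.54)²/36.54 + (20−21.92)²/21.92 = 0.5614
df = 2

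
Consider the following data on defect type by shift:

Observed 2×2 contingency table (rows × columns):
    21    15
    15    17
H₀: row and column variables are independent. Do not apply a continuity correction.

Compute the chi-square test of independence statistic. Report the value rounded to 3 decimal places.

test statistic = 0.893

Row totals [36, 32], col totals [36, 32], n=68
χ² = (21−19.06)²/19.06 + (15−16.94)²/16.94 + (15−16.94)²/16.94 + (17−15.06)²/15.06 = 0.8928
df = 1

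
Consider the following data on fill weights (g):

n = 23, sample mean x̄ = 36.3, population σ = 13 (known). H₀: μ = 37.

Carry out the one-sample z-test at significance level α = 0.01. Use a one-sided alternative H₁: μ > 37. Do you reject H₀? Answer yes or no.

SE = σ/√n = 13/√23 = 2.7107
z = (x̄−μ₀)/SE = (36.3−37)/2.7107 = -0.2582
p-value (one-sided, H₁ greater) = 0.60189
At α=0.01: p ≥ α → fail to reject H₀

reject H₀: no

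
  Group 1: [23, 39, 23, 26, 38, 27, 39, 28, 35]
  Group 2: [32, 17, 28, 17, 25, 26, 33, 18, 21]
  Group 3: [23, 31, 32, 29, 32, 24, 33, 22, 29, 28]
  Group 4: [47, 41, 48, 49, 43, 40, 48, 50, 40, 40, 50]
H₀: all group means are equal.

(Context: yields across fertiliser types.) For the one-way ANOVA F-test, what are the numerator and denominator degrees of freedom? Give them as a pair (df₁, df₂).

degrees of freedom = [3, 35]

k = 4 groups, N = 39 total
df = (k−1, N−k) = (4−1, 39−4) = (3, 35)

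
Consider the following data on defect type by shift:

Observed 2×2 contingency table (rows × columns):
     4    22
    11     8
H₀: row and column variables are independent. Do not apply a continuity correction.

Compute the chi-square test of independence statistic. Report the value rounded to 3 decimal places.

test statistic = 8.927

Row totals [26, 19], col totals [15, 30], n=45
χ² = (4−8.67)²/8.67 + (22−17.33)²/17.33 + (11−6.33)²/6.33 + (8−12.67)²/12.67 = 8.9271
df = 1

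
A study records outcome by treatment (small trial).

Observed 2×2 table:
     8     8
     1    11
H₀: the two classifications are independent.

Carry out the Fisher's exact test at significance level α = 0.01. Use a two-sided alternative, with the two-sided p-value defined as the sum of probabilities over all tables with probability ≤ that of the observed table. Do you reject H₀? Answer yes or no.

reject H₀: no

Margins: r₁=16, r₂=12, c₁=9, c₂=19, n=28
p_obs = C(16,8)·C(12,1)/C(28,9); sum pmf over tables with pmf ≤ p_obs
p-value (two-sided) = 0.03896
At α=0.01: p ≥ α → fail to reject H₀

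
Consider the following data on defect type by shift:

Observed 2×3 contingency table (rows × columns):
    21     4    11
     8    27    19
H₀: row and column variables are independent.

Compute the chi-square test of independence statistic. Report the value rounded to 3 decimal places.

Row totals [36, 54], col totals [29, 31, 30], n=90
χ² = (21−11.60)²/11.60 + (4−12.40)²/12.40 + (11−12.00)²/12.00 + (8−17.40)²/17.40 + (27−18.60)²/18.60 + (19−18.00)²/18.00 = 22.3182
df = 2

test statistic = 22.318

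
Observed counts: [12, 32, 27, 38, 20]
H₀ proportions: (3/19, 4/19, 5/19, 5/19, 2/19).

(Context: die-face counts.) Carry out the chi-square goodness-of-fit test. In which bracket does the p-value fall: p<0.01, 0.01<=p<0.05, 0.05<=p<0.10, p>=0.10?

n = 129; E_i = n·p_i = [20.37, 27.16, 33.95, 33.95, 13.58]
χ² = (12−20.37)²/20.37 + (32−27.16)²/27.16 + (27−33.95)²/33.95 + (38−33.95)²/33.95 + (20−13.58)²/13.58 = 9.2434
df = 4
p-value (upper-tail) = 0.05530
→ bracket: 0.05<=p<0.10

p-value bracket: 0.05<=p<0.10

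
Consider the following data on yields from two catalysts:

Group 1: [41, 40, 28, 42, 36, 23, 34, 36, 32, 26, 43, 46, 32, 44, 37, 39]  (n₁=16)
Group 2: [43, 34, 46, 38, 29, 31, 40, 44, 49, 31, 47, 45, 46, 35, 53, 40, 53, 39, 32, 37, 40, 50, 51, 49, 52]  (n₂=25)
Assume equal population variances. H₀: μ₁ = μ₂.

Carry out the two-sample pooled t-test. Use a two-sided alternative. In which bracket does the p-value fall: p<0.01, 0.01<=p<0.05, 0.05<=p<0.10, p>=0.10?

x̄₁=36.188, s₁=6.676, n₁=16
x̄₂=42.160, s₂=7.476, n₂=25
s_p² = [15·6.676² + 24·7.476²]/39 = 51.5333
SE = √(s_p²·(1/16+1/25)) = 2.2983
t = (36.188−42.160)/2.2983 = -2.5987
df = 39
p-value (two-sided) = 0.01314
→ bracket: 0.01<=p<0.05

p-value bracket: 0.01<=p<0.05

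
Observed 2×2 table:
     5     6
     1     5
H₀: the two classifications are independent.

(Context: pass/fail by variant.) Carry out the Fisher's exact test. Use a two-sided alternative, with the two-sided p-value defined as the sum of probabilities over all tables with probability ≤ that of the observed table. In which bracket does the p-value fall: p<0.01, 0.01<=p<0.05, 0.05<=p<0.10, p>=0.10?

Margins: r₁=11, r₂=6, c₁=6, c₂=11, n=17
p_obs = C(11,5)·C(6,1)/C(17,6); sum pmf over tables with pmf ≤ p_obs
p-value (two-sided) = 0.33339
→ bracket: p>=0.10

p-value bracket: p>=0.10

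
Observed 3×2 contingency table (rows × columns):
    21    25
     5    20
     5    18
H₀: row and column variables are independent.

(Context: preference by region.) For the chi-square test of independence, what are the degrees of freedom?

df = (r−1)(c−1) = (3−1)·(2−1) = 2

degrees of freedom = 2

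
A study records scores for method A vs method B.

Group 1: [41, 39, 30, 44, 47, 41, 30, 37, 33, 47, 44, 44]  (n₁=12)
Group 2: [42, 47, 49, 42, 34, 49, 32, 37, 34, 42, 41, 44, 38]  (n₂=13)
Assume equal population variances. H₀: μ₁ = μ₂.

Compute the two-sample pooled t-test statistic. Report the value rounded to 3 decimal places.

x̄₁=39.750, s₁=6.077, n₁=12
x̄₂=40.846, s₂=5.625, n₂=13
s_p² = [11·6.077² + 12·5.625²]/23 = 34.1714
SE = √(s_p²·(1/12+1/13)) = 2.3401
t = (39.750−40.846)/2.3401 = -0.4684
df = 23

test statistic = -0.468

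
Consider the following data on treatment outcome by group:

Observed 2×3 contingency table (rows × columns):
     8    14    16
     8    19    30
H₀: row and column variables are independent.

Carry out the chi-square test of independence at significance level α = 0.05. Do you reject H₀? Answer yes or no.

Row totals [38, 57], col totals [16, 33, 46], n=95
χ² = (8−6.40)²/6.40 + (14−13.20)²/13.20 + (16−18.40)²/18.40 + (8−9.60)²/9.60 + (19−19.80)²/19.80 + (30−27.60)²/27.60 = 1.2692
df = 2
p-value (upper-tail) = 0.53014
At α=0.05: p ≥ α → fail to reject H₀

reject H₀: no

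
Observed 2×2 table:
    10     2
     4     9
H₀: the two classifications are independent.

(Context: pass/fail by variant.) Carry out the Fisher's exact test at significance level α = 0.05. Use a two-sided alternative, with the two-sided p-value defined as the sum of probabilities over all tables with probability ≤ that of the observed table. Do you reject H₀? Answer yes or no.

reject H₀: yes

Margins: r₁=12, r₂=13, c₁=14, c₂=11, n=25
p_obs = C(12,10)·C(13,4)/C(25,14); sum pmf over tables with pmf ≤ p_obs
p-value (two-sided) = 0.01542
At α=0.05: p < α → reject H₀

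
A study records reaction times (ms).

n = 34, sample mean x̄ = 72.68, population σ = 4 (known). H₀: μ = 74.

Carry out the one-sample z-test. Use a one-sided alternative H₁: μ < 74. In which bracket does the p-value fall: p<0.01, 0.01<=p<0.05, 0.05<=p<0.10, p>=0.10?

SE = σ/√n = 4/√34 = 0.6860
z = (x̄−μ₀)/SE = (72.68−74)/0.6860 = -1.9242
p-value (one-sided, H₁ less) = 0.02716
→ bracket: 0.01<=p<0.05

p-value bracket: 0.01<=p<0.05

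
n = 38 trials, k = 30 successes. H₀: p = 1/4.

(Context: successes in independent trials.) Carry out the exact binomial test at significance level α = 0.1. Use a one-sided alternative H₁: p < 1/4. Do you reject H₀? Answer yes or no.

Exact binomial: n=38, k=30, p₀=1/4=0.2500
P(X≤30) from Σ C(n,i)·p₀^i·(1−p₀)^(n−i)
p-value (one-sided, H₁ less) = 1.00000
At α=0.1: p ≥ α → fail to reject H₀

reject H₀: no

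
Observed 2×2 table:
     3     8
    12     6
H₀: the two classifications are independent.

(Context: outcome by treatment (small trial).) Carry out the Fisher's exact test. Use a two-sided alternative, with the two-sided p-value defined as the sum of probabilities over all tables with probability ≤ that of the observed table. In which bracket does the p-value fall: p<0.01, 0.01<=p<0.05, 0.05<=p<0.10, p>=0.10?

Margins: r₁=11, r₂=18, c₁=15, c₂=14, n=29
p_obs = C(11,3)·C(18,12)/C(29,15); sum pmf over tables with pmf ≤ p_obs
p-value (two-sided) = 0.06043
→ bracket: 0.05<=p<0.10

p-value bracket: 0.05<=p<0.10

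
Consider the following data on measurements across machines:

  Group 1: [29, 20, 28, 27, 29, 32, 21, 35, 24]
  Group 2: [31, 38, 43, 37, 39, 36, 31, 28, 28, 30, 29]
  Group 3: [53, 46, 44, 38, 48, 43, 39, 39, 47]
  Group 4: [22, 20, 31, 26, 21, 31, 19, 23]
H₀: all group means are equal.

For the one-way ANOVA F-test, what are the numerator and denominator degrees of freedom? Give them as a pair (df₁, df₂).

k = 4 groups, N = 37 total
df = (k−1, N−k) = (4−1, 37−4) = (3, 33)

degrees of freedom = [3, 33]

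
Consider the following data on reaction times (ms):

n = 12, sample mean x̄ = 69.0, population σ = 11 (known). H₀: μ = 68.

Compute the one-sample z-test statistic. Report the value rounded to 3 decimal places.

SE = σ/√n = 11/√12 = 3.1754
z = (x̄−μ₀)/SE = (69.0−68)/3.1754 = 0.3149

test statistic = 0.315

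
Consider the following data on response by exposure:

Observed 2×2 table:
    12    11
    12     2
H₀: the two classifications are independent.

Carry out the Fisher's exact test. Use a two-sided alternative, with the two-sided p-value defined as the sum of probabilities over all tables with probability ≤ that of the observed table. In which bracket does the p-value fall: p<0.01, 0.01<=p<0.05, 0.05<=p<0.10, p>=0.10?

Margins: r₁=23, r₂=14, c₁=24, c₂=13, n=37
p_obs = C(23,12)·C(14,12)/C(37,24); sum pmf over tables with pmf ≤ p_obs
p-value (two-sided) = 0.07404
→ bracket: 0.05<=p<0.10

p-value bracket: 0.05<=p<0.10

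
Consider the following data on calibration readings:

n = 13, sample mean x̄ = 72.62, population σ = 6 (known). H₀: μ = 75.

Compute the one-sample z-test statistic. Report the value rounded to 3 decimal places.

test statistic = -1.430

SE = σ/√n = 6/√13 = 1.6641
z = (x̄−μ₀)/SE = (72.62−75)/1.6641 = -1.4302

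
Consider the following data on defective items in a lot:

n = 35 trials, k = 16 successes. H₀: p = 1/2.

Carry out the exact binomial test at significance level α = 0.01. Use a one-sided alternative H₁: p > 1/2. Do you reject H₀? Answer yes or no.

reject H₀: no

Exact binomial: n=35, k=16, p₀=1/2=0.5000
P(X≥16) from Σ C(n,i)·p₀^i·(1−p₀)^(n−i)
p-value (one-sided, H₁ greater) = 0.75022
At α=0.01: p ≥ α → fail to reject H₀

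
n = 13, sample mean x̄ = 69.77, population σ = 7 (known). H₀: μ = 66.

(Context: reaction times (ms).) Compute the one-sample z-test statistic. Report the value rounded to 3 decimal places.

test statistic = 1.942

SE = σ/√n = 7/√13 = 1.9415
z = (x̄−μ₀)/SE = (69.77−66)/1.9415 = 1.9418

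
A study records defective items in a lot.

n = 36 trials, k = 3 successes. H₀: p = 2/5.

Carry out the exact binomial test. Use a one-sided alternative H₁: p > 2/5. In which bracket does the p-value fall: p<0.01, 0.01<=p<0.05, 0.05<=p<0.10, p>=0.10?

Exact binomial: n=36, k=3, p₀=2/5=0.4000
P(X≥3) from Σ C(n,i)·p₀^i·(1−p₀)^(n−i)
p-value (one-sided, H₁ greater) = 1.00000
→ bracket: p>=0.10

p-value bracket: p>=0.10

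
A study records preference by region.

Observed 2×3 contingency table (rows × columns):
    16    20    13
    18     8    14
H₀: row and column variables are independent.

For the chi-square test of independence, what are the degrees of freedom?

degrees of freedom = 2

df = (r−1)(c−1) = (2−1)·(3−1) = 2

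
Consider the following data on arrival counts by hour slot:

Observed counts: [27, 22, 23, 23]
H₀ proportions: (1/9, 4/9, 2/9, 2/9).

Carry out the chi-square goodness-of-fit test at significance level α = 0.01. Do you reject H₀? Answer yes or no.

reject H₀: yes

n = 95; E_i = n·p_i = [10.56, 42.22, 21.11, 21.11]
χ² = (27−10.56)²/10.56 + (22−42.22)²/42.22 + (23−21.11)²/21.11 + (23−21.11)²/21.11 = 35.6421
df = 3
p-value (upper-tail) = 0.00000
At α=0.01: p < α → reject H₀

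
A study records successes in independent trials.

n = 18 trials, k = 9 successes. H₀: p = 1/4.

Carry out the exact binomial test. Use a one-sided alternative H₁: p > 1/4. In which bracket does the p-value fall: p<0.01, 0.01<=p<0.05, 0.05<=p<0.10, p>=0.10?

Exact binomial: n=18, k=9, p₀=1/4=0.2500
P(X≥9) from Σ C(n,i)·p₀^i·(1−p₀)^(n−i)
p-value (one-sided, H₁ greater) = 0.01935
→ bracket: 0.01<=p<0.05

p-value bracket: 0.01<=p<0.05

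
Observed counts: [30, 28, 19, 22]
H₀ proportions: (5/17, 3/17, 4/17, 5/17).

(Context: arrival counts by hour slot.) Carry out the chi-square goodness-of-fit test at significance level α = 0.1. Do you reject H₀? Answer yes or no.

n = 99; E_i = n·p_i = [29.12, 17.47, 23.29, 29.12]
χ² = (30−29.12)²/29.12 + (28−17.47)²/17.47 + (19−23.29)²/23.29 + (22−29.12)²/29.12 = 8.9042
df = 3
p-value (upper-tail) = 0.03059
At α=0.1: p < α → reject H₀

reject H₀: yes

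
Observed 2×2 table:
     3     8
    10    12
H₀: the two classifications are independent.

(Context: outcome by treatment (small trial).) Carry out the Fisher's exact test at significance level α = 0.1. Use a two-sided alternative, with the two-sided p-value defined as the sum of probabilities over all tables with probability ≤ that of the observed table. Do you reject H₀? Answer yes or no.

reject H₀: no

Margins: r₁=11, r₂=22, c₁=13, c₂=20, n=33
p_obs = C(11,3)·C(22,10)/C(33,13); sum pmf over tables with pmf ≤ p_obs
p-value (two-sided) = 0.45586
At α=0.1: p ≥ α → fail to reject H₀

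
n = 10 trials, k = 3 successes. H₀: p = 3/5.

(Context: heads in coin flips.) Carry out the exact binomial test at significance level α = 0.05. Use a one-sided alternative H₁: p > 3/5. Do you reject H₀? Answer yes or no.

reject H₀: no

Exact binomial: n=10, k=3, p₀=3/5=0.6000
P(X≥3) from Σ C(n,i)·p₀^i·(1−p₀)^(n−i)
p-value (one-sided, H₁ greater) = 0.98771
At α=0.05: p ≥ α → fail to reject H₀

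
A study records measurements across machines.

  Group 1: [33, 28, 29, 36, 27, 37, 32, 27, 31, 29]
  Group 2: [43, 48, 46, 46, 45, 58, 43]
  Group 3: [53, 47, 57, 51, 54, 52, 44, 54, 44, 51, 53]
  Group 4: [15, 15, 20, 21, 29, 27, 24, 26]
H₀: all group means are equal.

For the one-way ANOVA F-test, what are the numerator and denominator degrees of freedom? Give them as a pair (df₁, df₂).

degrees of freedom = [3, 32]

k = 4 groups, N = 36 total
df = (k−1, N−k) = (4−1, 36−4) = (3, 32)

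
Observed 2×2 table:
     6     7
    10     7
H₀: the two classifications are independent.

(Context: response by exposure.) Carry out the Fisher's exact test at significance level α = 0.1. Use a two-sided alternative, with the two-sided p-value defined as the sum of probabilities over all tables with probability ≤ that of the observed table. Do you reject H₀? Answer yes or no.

Margins: r₁=13, r₂=17, c₁=16, c₂=14, n=30
p_obs = C(13,6)·C(17,10)/C(30,16); sum pmf over tables with pmf ≤ p_obs
p-value (two-sided) = 0.71314
At α=0.1: p ≥ α → fail to reject H₀

reject H₀: no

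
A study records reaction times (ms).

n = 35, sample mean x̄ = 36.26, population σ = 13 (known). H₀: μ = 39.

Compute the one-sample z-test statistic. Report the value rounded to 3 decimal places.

SE = σ/√n = 13/√35 = 2.1974
z = (x̄−μ₀)/SE = (36.26−39)/2.1974 = -1.2469

test statistic = -1.247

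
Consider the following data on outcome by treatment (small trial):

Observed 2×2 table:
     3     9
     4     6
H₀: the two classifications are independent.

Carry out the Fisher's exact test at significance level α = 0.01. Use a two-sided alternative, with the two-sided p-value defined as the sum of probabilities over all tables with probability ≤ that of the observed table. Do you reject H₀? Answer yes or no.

Margins: r₁=12, r₂=10, c₁=7, c₂=15, n=22
p_obs = C(12,3)·C(10,4)/C(22,7); sum pmf over tables with pmf ≤ p_obs
p-value (two-sided) = 0.65170
At α=0.01: p ≥ α → fail to reject H₀

reject H₀: no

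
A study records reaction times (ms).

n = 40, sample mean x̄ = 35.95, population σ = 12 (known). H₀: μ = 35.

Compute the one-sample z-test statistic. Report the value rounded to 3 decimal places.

SE = σ/√n = 12/√40 = 1.8974
z = (x̄−μ₀)/SE = (35.95−35)/1.8974 = 0.5007

test statistic = 0.501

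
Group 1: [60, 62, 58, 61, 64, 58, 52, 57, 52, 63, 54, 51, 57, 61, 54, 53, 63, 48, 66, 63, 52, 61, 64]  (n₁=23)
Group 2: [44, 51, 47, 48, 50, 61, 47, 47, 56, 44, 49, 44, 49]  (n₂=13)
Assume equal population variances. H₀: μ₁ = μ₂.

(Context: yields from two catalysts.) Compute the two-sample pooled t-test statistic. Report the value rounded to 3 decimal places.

test statistic = 5.157

x̄₁=58.000, s₁=5.108, n₁=23
x̄₂=49.000, s₂=4.882, n₂=13
s_p² = [22·5.108² + 12·4.882²]/34 = 25.2941
SE = √(s_p²·(1/23+1/13)) = 1.7451
t = (58.000−49.000)/1.7451 = 5.1572
df = 34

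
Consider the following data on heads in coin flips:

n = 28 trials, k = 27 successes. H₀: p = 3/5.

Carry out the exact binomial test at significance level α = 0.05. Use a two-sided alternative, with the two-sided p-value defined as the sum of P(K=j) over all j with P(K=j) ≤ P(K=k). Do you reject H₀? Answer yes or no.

Exact binomial: n=28, k=27, p₀=3/5=0.6000
P(X=j) = C(n,j)·p₀^j·(1−p₀)^(n−j); p = Σ P(X=j) over j with P(X=j) ≤ P(X=27)
p-value (two-sided) = 0.00002
At α=0.05: p < α → reject H₀

reject H₀: yes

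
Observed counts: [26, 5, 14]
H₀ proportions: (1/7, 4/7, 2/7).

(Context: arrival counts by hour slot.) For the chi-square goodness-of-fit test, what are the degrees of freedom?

df = k − 1 = 3 − 1 = 2

degrees of freedom = 2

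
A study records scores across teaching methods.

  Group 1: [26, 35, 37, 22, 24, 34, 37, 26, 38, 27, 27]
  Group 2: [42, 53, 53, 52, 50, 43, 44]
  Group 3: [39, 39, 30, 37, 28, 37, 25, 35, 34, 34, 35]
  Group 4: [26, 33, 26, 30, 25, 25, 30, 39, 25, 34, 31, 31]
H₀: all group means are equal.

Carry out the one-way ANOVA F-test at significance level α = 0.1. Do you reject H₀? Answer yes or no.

Group means [30.27, 48.14, 33.91, 29.58], grand mean 34.098
SSB = Σnᵢ(x̄ᵢ−x̄)² = 1786.745; SSW = ΣΣ(x−x̄ᵢ)² = 914.865
MSB = 1786.745/3 = 595.5817; MSW = 914.865/37 = 24.7261
F = MSB/MSW = 24.0872
df = (3, 37)
p-value (upper-tail) = 0.00000
At α=0.1: p < α → reject H₀

reject H₀: yes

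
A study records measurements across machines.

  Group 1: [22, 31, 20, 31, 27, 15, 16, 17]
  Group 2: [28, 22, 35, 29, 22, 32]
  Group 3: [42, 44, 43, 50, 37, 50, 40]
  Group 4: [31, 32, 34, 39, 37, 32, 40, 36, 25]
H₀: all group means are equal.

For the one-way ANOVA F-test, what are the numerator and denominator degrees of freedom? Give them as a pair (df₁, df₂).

degrees of freedom = [3, 26]

k = 4 groups, N = 30 total
df = (k−1, N−k) = (4−1, 30−4) = (3, 26)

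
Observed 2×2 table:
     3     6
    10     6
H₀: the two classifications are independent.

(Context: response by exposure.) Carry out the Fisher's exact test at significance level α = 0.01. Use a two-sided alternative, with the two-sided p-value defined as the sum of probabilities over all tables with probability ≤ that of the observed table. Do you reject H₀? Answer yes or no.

Margins: r₁=9, r₂=16, c₁=13, c₂=12, n=25
p_obs = C(9,3)·C(16,10)/C(25,13); sum pmf over tables with pmf ≤ p_obs
p-value (two-sided) = 0.22619
At α=0.01: p ≥ α → fail to reject H₀

reject H₀: no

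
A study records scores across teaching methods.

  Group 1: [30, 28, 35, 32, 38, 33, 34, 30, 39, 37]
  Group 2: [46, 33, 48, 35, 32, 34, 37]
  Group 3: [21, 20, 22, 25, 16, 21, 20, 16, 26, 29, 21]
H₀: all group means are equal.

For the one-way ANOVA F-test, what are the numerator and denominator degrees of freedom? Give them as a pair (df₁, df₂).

k = 3 groups, N = 28 total
df = (k−1, N−k) = (3−1, 28−3) = (2, 25)

degrees of freedom = [2, 25]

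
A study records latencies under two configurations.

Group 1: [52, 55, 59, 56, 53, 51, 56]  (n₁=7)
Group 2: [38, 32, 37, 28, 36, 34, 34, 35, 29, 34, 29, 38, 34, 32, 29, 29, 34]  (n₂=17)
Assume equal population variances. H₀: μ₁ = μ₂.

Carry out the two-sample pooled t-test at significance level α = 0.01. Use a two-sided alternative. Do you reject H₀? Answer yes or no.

reject H₀: yes

x̄₁=54.571, s₁=2.760, n₁=7
x̄₂=33.059, s₂=3.307, n₂=17
s_p² = [6·2.760² + 16·3.307²]/22 = 10.0298
SE = √(s_p²·(1/7+1/17)) = 1.4223
t = (54.571−33.059)/1.4223 = 15.1257
df = 22
p-value (two-sided) = 0.00000
At α=0.01: p < α → reject H₀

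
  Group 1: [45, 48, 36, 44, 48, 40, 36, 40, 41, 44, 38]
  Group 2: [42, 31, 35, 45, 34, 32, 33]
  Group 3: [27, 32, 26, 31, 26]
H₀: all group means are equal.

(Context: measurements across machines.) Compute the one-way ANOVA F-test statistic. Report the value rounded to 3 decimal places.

test statistic = 16.165

Group means [41.82, 36.00, 28.40], grand mean 37.130
SSB = Σnᵢ(x̄ᵢ−x̄)² = 631.772; SSW = ΣΣ(x−x̄ᵢ)² = 390.836
MSB = 631.772/2 = 315.8862; MSW = 390.836/20 = 19.5418
F = MSB/MSW = 16.1646
df = (2, 20)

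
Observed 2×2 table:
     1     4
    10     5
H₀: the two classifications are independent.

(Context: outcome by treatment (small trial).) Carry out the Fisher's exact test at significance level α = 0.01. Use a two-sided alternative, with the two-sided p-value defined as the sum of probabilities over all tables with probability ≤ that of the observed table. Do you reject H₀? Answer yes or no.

reject H₀: no

Margins: r₁=5, r₂=15, c₁=11, c₂=9, n=20
p_obs = C(5,1)·C(15,10)/C(20,11); sum pmf over tables with pmf ≤ p_obs
p-value (two-sided) = 0.12732
At α=0.01: p ≥ α → fail to reject H₀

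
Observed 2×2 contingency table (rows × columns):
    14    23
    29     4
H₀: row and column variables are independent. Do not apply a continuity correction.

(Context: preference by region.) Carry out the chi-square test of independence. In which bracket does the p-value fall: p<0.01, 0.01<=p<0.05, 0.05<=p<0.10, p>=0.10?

p-value bracket: p<0.01

Row totals [37, 33], col totals [43, 27], n=70
χ² = (14−22.73)²/22.73 + (23−14.27)²/14.27 + (29−20.27)²/20.27 + (4−12.73)²/12.73 = 18.4346
df = 1
p-value (upper-tail) = 0.00002
→ bracket: p<0.01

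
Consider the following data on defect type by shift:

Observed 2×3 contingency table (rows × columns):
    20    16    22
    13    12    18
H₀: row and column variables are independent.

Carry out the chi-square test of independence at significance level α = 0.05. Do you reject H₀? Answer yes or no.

reject H₀: no

Row totals [58, 43], col totals [33, 28, 40], n=101
χ² = (20−18.95)²/18.95 + (16−16.08)²/16.08 + (22−22.97)²/22.97 + (13−14.05)²/14.05 + (12−11.92)²/11.92 + (18−17.03)²/17.03 = 0.2337
df = 2
p-value (upper-tail) = 0.88971
At α=0.05: p ≥ α → fail to reject H₀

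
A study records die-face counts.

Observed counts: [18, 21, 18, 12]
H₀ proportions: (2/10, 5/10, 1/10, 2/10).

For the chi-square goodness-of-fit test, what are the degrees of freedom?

df = k − 1 = 4 − 1 = 3

degrees of freedom = 3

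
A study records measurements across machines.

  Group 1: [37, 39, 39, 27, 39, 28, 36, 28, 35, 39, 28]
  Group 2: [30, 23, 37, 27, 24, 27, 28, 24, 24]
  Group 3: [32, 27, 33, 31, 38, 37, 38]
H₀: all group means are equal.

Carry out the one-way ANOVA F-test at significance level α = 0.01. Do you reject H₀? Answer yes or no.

Group means [34.09, 27.11, 33.71], grand mean 31.667
SSB = Σnᵢ(x̄ᵢ−x̄)² = 280.773; SSW = ΣΣ(x−x̄ᵢ)² = 527.227
MSB = 280.773/2 = 140.3867; MSW = 527.227/24 = 21.9678
F = MSB/MSW = 6.3906
df = (2, 24)
p-value (upper-tail) = 0.00596
At α=0.01: p < α → reject H₀

reject H₀: yes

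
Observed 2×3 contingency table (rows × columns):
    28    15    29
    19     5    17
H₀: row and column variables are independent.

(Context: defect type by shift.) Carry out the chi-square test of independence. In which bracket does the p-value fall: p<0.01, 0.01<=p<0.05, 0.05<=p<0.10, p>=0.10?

p-value bracket: p>=0.10

Row totals [72, 41], col totals [47, 20, 46], n=113
χ² = (28−29.95)²/29.95 + (15−12.74)²/12.74 + (29−29.31)²/29.31 + (19−17.05)²/17.05 + (5−7.26)²/7.26 + (17−16.69)²/16.69 = 1.4592
df = 2
p-value (upper-tail) = 0.48209
→ bracket: p>=0.10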